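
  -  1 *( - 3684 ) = 3684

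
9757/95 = 9757/95 = 102.71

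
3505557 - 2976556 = 529001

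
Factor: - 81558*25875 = -2^1*3^4*5^3*23^2*197^1 = - 2110313250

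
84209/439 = 191 + 360/439 = 191.82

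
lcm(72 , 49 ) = 3528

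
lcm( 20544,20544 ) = 20544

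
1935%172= 43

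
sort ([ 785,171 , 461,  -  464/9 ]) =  [ - 464/9,  171,461,785 ]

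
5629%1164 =973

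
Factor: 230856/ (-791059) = -2^3 * 3^1 * 421^(-1) * 1879^ ( - 1) *9619^1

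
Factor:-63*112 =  - 2^4*3^2*7^2 = - 7056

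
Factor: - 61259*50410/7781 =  - 2^1*5^1*11^1 *31^( - 1 ) * 71^2*251^( - 1)*5569^1 = - 3088066190/7781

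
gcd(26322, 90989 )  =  1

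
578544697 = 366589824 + 211954873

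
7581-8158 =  - 577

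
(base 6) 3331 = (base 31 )p0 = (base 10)775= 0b1100000111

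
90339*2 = 180678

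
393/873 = 131/291 = 0.45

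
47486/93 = 510 + 56/93 = 510.60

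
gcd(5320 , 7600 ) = 760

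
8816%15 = 11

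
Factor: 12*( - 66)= - 792 = - 2^3*3^2 *11^1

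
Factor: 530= 2^1*5^1*53^1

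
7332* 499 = 3658668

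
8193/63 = 130 + 1/21  =  130.05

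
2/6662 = 1/3331 = 0.00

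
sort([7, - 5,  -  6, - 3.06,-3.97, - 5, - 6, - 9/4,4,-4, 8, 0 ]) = [-6,  -  6,-5 ,-5, - 4 , - 3.97, - 3.06,- 9/4,  0,4, 7,  8]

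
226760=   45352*5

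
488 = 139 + 349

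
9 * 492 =4428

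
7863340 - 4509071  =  3354269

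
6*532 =3192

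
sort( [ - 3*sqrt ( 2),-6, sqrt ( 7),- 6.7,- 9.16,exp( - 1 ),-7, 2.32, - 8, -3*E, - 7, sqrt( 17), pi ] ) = [- 9.16,-3 * E, - 8, - 7, - 7, - 6.7, - 6, - 3*sqrt(2), exp(-1),2.32,sqrt(7), pi, sqrt( 17) ] 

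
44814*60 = 2688840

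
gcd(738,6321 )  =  3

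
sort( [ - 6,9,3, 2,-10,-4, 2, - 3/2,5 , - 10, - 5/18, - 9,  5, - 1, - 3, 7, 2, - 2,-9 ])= [ - 10, - 10,-9 , - 9, - 6, - 4, - 3, - 2, - 3/2,- 1, - 5/18,2,2, 2, 3,5 , 5,  7,9 ]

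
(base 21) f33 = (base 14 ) 2613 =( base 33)64F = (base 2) 1101000011001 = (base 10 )6681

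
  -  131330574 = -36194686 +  - 95135888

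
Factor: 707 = 7^1 * 101^1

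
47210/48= 983+ 13/24 =983.54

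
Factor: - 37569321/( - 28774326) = 2^( - 1)*3^1*7^( - 1)*685103^(- 1 )*4174369^1 = 12523107/9591442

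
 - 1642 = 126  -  1768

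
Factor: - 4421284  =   - 2^2*7^1 *269^1*587^1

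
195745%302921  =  195745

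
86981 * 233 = 20266573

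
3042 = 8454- 5412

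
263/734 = 263/734 = 0.36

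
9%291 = 9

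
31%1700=31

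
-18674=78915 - 97589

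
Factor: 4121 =13^1*317^1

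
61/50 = 61/50 =1.22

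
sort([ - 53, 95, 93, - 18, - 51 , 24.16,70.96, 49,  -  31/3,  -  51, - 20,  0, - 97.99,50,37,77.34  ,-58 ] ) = [-97.99, - 58, - 53, - 51, - 51 , - 20,-18, - 31/3,0,24.16, 37,  49 , 50, 70.96  ,  77.34,93,95] 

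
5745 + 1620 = 7365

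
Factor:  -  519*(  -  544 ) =2^5*3^1*17^1*173^1  =  282336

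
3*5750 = 17250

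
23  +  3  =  26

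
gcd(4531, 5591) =1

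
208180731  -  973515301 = -765334570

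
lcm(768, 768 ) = 768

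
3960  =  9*440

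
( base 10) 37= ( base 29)18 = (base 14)29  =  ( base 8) 45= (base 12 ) 31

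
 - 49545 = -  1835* 27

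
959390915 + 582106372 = 1541497287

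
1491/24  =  497/8 = 62.12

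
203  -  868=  - 665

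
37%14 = 9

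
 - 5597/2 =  - 2799+1/2 = - 2798.50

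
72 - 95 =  - 23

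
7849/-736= - 11 + 247/736 = - 10.66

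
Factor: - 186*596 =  - 110856 = -2^3 * 3^1*31^1*149^1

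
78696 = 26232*3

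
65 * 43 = 2795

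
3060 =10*306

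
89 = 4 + 85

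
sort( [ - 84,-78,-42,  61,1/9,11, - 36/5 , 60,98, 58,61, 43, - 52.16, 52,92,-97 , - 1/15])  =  [ - 97,-84, - 78 , - 52.16, - 42, - 36/5,  -  1/15 , 1/9, 11, 43 , 52, 58,60 , 61,61,92 , 98]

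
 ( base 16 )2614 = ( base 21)1124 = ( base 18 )1c1a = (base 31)A4E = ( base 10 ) 9748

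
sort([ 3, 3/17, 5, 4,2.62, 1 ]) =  [ 3/17, 1, 2.62, 3, 4,  5 ] 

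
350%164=22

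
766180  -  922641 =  - 156461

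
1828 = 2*914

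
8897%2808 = 473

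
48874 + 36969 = 85843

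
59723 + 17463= 77186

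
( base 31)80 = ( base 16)F8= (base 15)118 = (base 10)248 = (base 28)8o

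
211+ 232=443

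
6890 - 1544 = 5346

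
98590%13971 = 793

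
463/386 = 1 +77/386 = 1.20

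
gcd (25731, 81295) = 1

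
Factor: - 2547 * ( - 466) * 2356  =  2^3 * 3^2*19^1 * 31^1  *233^1 * 283^1 = 2796341112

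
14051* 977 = 13727827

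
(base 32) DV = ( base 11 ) 377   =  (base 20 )127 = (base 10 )447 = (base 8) 677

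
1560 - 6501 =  - 4941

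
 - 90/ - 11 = 8 + 2/11 = 8.18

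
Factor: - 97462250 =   -  2^1*5^3*389849^1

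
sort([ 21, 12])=[ 12, 21] 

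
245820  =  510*482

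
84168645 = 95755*879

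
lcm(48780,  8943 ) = 536580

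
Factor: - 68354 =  - 2^1*11^1*13^1*239^1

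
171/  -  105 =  - 2 + 13/35 =- 1.63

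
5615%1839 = 98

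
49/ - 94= - 1 + 45/94 = -0.52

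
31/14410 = 31/14410 = 0.00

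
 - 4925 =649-5574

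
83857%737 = 576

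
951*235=223485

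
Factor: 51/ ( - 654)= - 17/218  =  - 2^ ( - 1) * 17^1*109^( - 1) 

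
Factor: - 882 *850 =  - 2^2*3^2*5^2* 7^2*17^1 = -749700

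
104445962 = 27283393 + 77162569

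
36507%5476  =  3651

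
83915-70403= 13512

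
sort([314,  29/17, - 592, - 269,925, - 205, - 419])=[ - 592, - 419, - 269,  -  205,  29/17,314, 925]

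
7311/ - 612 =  - 12+11/204 =- 11.95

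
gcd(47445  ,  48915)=15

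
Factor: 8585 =5^1 * 17^1 * 101^1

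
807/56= 14 + 23/56 = 14.41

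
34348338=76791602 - 42443264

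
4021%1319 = 64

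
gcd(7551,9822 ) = 3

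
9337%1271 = 440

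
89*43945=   3911105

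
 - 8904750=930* ( - 9575)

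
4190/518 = 2095/259 = 8.09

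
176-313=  - 137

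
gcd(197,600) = 1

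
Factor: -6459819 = - 3^1*2153273^1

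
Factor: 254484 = 2^2*3^2*7069^1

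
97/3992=97/3992 =0.02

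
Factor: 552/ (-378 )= - 2^2*3^( - 2)*7^( - 1)*23^1 = - 92/63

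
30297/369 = 10099/123 = 82.11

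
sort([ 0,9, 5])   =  [ 0,5,  9]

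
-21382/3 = -7128+2/3 = -7127.33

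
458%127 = 77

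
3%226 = 3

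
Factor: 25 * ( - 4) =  - 2^2*5^2 = - 100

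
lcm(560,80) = 560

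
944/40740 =236/10185 = 0.02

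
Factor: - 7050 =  - 2^1*3^1 * 5^2*47^1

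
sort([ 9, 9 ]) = [9, 9 ]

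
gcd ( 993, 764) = 1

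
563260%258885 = 45490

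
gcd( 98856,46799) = 1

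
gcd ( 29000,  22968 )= 232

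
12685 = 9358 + 3327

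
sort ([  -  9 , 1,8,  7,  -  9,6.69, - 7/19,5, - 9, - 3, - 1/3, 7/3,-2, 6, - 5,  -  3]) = [-9, - 9, - 9, - 5, - 3, - 3, - 2, - 7/19,  -  1/3, 1,7/3 , 5,6,6.69, 7, 8]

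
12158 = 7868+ 4290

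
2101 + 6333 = 8434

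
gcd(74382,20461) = 7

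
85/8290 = 17/1658= 0.01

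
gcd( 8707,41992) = 1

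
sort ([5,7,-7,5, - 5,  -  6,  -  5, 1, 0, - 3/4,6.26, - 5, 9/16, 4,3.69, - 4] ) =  [-7, - 6, - 5, - 5,-5 , - 4, - 3/4, 0, 9/16, 1 , 3.69, 4,5,5,6.26, 7]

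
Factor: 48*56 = 2^7*3^1 * 7^1 =2688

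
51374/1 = 51374 =51374.00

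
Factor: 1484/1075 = 2^2*5^( - 2 )*7^1*43^ ( - 1 )*53^1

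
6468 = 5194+1274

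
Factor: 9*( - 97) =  - 873 =- 3^2*97^1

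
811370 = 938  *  865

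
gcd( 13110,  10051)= 437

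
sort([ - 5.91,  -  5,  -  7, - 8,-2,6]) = [ - 8,  -  7,-5.91, - 5 , - 2,6]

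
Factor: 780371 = 780371^1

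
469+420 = 889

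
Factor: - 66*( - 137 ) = 9042 = 2^1* 3^1*11^1* 137^1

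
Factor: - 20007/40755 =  - 27/55 = - 3^3*5^(  -  1)*11^( - 1)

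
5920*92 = 544640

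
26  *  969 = 25194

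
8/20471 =8/20471 = 0.00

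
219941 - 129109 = 90832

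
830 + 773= 1603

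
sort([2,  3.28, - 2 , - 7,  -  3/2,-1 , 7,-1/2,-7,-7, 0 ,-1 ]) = [-7, - 7, - 7,  -  2, -3/2, -1, - 1, - 1/2,0,2,3.28, 7]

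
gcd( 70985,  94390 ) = 5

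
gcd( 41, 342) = 1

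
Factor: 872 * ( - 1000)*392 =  - 2^9*5^3*7^2*109^1 = - 341824000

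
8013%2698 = 2617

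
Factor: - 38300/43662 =  -  2^1 * 3^(  -  1 )*5^2*19^(- 1) = - 50/57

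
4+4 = 8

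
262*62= 16244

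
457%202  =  53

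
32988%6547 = 253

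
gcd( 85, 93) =1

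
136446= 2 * 68223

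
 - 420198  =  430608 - 850806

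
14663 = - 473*(  -  31 ) 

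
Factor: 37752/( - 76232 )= - 3^1*11^2 * 733^( - 1) = -363/733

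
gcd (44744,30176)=8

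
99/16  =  99/16 = 6.19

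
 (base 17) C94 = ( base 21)84D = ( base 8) 7051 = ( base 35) 2XK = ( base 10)3625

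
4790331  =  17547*273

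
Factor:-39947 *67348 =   -  2^2*43^1*113^1*149^1*929^1  =  - 2690350556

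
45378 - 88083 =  - 42705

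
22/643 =22/643 = 0.03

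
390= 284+106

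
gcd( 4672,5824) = 64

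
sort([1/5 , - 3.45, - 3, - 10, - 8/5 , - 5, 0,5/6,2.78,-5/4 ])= [ - 10, - 5, - 3.45, - 3, - 8/5, - 5/4,0,1/5, 5/6 , 2.78 ] 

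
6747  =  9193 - 2446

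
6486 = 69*94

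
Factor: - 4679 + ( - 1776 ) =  - 5^1*1291^1 = -  6455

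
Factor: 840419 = 359^1*2341^1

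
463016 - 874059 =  -411043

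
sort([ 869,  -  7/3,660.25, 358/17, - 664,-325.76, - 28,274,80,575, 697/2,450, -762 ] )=[ - 762, - 664, - 325.76, - 28, - 7/3,358/17, 80,274,697/2, 450,575, 660.25,869] 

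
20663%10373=10290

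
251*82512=20710512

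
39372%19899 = 19473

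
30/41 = 30/41 = 0.73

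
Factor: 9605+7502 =17107= 17107^1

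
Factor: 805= 5^1*7^1*23^1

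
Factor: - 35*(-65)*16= 2^4 * 5^2*7^1*13^1 =36400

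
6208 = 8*776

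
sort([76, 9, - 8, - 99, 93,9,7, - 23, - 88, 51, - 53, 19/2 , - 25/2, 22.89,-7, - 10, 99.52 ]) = [- 99, - 88, - 53,-23,-25/2,- 10, - 8,-7, 7 , 9,  9,19/2, 22.89,51, 76, 93, 99.52]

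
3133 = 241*13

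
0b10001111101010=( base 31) 9HI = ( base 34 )7WE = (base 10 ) 9194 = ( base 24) fn2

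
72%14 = 2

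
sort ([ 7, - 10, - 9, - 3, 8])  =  [ - 10,-9, - 3, 7,8]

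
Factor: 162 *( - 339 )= - 2^1 * 3^5*113^1= - 54918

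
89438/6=14906 + 1/3 = 14906.33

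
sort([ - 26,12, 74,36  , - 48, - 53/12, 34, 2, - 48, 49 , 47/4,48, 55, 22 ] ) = [ - 48, - 48, - 26,-53/12, 2, 47/4 , 12,22, 34,  36, 48, 49, 55, 74 ] 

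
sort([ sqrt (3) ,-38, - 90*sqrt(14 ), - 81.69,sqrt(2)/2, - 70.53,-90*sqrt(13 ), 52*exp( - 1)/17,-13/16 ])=[-90*sqrt( 14), - 90*sqrt(13), - 81.69, - 70.53, - 38,-13/16,sqrt(2)/2,52 * exp( - 1)/17,  sqrt(3 )]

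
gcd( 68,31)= 1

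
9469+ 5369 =14838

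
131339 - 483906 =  - 352567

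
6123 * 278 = 1702194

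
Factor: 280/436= 70/109  =  2^1 * 5^1*7^1 *109^( - 1)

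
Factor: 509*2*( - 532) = -2^3 * 7^1*19^1*509^1 = -  541576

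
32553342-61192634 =-28639292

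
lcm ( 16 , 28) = 112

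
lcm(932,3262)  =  6524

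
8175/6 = 1362 + 1/2 = 1362.50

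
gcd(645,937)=1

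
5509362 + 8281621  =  13790983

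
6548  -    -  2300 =8848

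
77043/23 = 3349 + 16/23 = 3349.70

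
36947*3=110841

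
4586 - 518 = 4068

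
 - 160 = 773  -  933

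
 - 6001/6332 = -6001/6332 = - 0.95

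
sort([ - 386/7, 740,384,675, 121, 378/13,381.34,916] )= [ - 386/7,378/13,121, 381.34, 384, 675, 740,916]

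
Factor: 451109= 451109^1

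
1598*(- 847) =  - 1353506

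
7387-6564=823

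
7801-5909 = 1892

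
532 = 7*76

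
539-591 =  - 52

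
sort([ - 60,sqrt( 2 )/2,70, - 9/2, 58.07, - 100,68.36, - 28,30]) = [ - 100, -60,  -  28, - 9/2, sqrt(2 )/2, 30,58.07, 68.36, 70] 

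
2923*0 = 0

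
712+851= 1563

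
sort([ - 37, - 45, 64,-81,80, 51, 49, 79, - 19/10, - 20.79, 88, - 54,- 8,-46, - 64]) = [ - 81,  -  64,-54, - 46, - 45, - 37, -20.79,-8,  -  19/10, 49, 51,64,  79, 80,  88 ]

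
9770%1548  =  482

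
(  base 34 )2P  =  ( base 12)79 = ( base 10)93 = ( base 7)162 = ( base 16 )5D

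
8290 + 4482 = 12772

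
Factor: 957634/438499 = 2^1*37^1*12941^1*438499^( - 1 )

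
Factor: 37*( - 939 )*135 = -4690305 = -3^4*5^1 * 37^1*313^1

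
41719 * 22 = 917818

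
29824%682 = 498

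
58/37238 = 29/18619 = 0.00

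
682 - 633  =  49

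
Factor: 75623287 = 19^1 * 23^1 * 131^1*1321^1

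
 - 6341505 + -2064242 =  - 8405747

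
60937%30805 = 30132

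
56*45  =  2520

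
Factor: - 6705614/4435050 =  - 3352807/2217525 = - 3^( - 1) * 5^( - 2 )*29567^( - 1) * 3352807^1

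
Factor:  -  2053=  - 2053^1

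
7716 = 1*7716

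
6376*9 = 57384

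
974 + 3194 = 4168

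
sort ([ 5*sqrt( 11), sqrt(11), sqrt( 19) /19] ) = [ sqrt(19) /19, sqrt( 11), 5*sqrt( 11)] 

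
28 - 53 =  - 25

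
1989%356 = 209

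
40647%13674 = 13299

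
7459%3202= 1055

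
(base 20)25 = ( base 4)231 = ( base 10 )45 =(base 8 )55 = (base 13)36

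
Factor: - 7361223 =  - 3^1*53^1*67^1*691^1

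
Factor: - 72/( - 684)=2/19 = 2^1*19^( - 1)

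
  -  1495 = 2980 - 4475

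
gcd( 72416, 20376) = 8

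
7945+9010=16955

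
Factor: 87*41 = 3^1*29^1*41^1 = 3567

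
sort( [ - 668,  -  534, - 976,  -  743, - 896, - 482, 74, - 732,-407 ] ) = [- 976 , - 896, - 743, - 732, - 668,  -  534, - 482,-407,74 ]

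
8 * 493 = 3944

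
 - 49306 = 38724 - 88030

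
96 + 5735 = 5831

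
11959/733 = 11959/733= 16.32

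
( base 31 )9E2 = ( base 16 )237D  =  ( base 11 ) 690a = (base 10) 9085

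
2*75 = 150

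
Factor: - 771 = - 3^1*257^1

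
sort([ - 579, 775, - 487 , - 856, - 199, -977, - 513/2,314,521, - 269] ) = [ - 977, - 856, - 579, - 487, -269, - 513/2, - 199,314, 521, 775 ]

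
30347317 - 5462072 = 24885245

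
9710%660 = 470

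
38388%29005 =9383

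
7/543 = 7/543 =0.01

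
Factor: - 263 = - 263^1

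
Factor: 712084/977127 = 2^2*3^( - 1 ) * 178021^1*325709^( - 1 )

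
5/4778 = 5/4778 = 0.00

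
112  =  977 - 865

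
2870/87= 2870/87= 32.99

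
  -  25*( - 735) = 18375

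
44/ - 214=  -1 +85/107 = - 0.21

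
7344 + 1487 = 8831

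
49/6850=49/6850 = 0.01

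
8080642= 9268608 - 1187966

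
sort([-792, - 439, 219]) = [ - 792,-439, 219]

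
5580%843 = 522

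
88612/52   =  1704 + 1/13= 1704.08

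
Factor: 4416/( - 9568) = - 2^1*3^1*13^(-1 )=- 6/13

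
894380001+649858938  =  1544238939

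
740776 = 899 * 824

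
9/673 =9/673 = 0.01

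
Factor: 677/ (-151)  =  -151^( - 1)*677^1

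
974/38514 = 487/19257 = 0.03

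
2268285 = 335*6771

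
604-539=65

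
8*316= 2528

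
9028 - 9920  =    -  892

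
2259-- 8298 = 10557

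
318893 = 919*347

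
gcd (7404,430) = 2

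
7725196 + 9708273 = 17433469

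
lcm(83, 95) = 7885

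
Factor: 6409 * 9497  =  13^1*17^1  *29^1*9497^1  =  60866273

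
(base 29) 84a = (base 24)BLE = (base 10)6854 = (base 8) 15306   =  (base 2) 1101011000110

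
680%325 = 30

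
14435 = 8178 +6257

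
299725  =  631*475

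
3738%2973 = 765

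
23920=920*26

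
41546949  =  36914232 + 4632717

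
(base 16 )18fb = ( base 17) 1523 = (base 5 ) 201040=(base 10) 6395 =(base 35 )57p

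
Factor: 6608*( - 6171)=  - 2^4*3^1*7^1*11^2*17^1*59^1 = - 40777968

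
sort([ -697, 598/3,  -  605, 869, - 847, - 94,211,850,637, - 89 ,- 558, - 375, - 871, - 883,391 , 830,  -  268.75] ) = [ - 883, - 871,-847, - 697, - 605 , - 558,  -  375, -268.75, - 94, - 89,  598/3,211, 391,637,  830 , 850 , 869 ]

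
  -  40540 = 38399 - 78939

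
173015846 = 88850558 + 84165288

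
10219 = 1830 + 8389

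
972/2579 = 972/2579 = 0.38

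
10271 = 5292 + 4979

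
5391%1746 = 153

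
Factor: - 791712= -2^5*3^2*2749^1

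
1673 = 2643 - 970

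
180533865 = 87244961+93288904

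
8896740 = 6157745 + 2738995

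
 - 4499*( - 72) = 323928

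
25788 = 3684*7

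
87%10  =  7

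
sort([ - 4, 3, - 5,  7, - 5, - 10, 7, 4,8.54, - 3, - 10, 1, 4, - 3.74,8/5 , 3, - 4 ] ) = [ - 10, - 10, - 5,-5,-4, - 4, - 3.74, - 3, 1, 8/5, 3, 3, 4, 4, 7, 7,8.54 ] 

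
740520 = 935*792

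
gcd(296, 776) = 8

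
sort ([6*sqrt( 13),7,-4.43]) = [-4.43 , 7  ,  6*sqrt(13) ] 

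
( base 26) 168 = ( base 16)348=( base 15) 3b0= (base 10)840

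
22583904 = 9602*2352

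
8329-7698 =631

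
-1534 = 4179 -5713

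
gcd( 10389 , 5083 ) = 1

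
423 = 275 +148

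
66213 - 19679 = 46534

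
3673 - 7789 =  - 4116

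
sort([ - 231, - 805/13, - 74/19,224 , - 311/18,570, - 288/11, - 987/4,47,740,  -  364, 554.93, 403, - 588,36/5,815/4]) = [ - 588, - 364,-987/4, - 231,- 805/13,  -  288/11,  -  311/18, - 74/19, 36/5, 47,815/4,224,403, 554.93 , 570,740]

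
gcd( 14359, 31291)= 83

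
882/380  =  2+ 61/190 = 2.32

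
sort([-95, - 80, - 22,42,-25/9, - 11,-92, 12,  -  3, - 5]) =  [  -  95, - 92,-80,-22,-11, - 5,-3, -25/9, 12,42]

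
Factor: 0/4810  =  0 = 0^1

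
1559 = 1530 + 29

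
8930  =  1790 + 7140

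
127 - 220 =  - 93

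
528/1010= 264/505 = 0.52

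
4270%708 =22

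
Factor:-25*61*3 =-3^1*5^2*61^1 =-4575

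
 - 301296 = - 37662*8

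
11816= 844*14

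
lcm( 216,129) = 9288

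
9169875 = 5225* 1755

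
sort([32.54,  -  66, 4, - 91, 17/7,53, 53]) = [ - 91,-66,17/7,4,32.54,53,  53]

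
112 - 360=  - 248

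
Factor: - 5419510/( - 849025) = 1083902/169805 = 2^1*5^ ( - 1 )*33961^( - 1 ) * 541951^1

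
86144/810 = 43072/405 = 106.35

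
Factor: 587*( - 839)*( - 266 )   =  2^1*7^1*19^1*587^1*839^1 =131003138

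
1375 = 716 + 659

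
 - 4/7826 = -2/3913=- 0.00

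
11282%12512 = 11282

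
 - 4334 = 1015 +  - 5349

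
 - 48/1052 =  - 12/263 =- 0.05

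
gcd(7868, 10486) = 14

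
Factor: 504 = 2^3* 3^2*7^1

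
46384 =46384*1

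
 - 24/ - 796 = 6/199 = 0.03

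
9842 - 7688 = 2154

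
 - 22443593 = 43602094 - 66045687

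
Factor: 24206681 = 1151^1*21031^1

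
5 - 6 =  - 1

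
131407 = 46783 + 84624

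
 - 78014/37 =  - 78014/37 = -2108.49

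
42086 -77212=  - 35126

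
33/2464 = 3/224=0.01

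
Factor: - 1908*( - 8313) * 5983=94897583532 = 2^2*3^3*17^1*31^1*53^1 * 163^1*193^1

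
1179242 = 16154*73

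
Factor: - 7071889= - 11^1*642899^1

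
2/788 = 1/394= 0.00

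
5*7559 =37795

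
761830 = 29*26270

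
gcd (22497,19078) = 1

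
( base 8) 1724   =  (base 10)980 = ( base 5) 12410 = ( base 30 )12k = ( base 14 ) 500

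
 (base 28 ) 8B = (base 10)235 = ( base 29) 83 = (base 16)eb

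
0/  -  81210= 0/1 = - 0.00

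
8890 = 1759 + 7131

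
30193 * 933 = 28170069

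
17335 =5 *3467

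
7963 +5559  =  13522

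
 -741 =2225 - 2966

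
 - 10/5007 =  - 1 + 4997/5007=   - 0.00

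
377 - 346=31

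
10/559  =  10/559 = 0.02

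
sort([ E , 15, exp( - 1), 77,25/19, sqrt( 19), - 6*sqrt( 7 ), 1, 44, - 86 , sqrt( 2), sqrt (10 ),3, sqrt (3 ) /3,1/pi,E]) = [ -86,-6*sqrt(7),1/pi,exp ( - 1), sqrt(3)/3,  1,25/19,sqrt ( 2 ), E, E , 3,sqrt(10),sqrt( 19 ), 15, 44, 77]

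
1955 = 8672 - 6717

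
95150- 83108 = 12042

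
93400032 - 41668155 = 51731877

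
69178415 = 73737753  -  4559338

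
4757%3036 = 1721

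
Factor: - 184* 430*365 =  - 2^4*5^2*23^1*43^1*73^1=-28878800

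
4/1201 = 4/1201 = 0.00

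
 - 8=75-83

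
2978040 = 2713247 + 264793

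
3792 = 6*632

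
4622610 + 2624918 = 7247528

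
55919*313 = 17502647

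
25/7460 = 5/1492 = 0.00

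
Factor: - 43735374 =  - 2^1*3^2*23^1*149^1*709^1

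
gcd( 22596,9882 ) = 6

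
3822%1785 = 252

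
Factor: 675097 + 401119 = 2^3*23^1*5849^1 = 1076216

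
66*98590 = 6506940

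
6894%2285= 39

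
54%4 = 2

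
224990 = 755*298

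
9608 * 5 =48040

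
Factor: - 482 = -2^1*241^1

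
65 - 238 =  - 173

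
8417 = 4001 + 4416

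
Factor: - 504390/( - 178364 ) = 2^( - 1)*3^1*5^1*23^1*61^ ( - 1 ) = 345/122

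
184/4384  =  23/548 = 0.04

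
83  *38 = 3154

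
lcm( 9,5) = 45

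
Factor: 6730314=2^1*3^1*41^1*109^1*251^1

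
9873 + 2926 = 12799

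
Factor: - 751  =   - 751^1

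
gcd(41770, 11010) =10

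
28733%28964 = 28733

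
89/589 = 89/589 = 0.15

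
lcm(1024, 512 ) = 1024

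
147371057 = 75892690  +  71478367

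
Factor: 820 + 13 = 833 = 7^2*17^1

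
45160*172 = 7767520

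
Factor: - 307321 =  - 7^1 *43^1*1021^1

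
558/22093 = 558/22093 = 0.03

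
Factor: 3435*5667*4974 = 96824605230=2^1*3^3*5^1*229^1 * 829^1*1889^1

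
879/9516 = 293/3172 = 0.09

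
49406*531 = 26234586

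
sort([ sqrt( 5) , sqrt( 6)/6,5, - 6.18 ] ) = [-6.18, sqrt( 6 )/6,sqrt(5 ),5 ]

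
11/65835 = 1/5985 = 0.00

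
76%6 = 4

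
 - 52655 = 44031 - 96686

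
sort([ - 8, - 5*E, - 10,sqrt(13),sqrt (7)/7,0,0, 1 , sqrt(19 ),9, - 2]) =[ - 5*E,  -  10,-8, - 2, 0,0,sqrt( 7)/7, 1, sqrt( 13),sqrt (19),9 ]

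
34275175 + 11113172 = 45388347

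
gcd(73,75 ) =1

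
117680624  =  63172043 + 54508581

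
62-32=30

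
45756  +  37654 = 83410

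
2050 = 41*50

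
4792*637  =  3052504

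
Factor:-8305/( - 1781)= 5^1*11^1*13^(-1)*137^( - 1)*151^1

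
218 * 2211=481998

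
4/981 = 4/981 = 0.00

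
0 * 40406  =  0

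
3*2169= 6507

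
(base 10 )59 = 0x3B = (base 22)2f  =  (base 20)2J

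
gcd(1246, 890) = 178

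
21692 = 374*58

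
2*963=1926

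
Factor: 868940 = 2^2*5^1*23^1  *1889^1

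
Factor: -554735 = -5^1*110947^1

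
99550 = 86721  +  12829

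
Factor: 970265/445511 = 5^1*11^(-1)*41^1 * 101^(-1 )*401^( - 1 )*4733^1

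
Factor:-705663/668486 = -100809/95498 = - 2^ (- 1)*3^2*13^(  -  1)*23^1 * 487^1*3673^(  -  1) 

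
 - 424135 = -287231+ -136904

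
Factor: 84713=84713^1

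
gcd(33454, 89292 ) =2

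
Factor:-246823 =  - 17^1*14519^1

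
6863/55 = 6863/55   =  124.78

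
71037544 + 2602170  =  73639714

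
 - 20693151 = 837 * ( -24723)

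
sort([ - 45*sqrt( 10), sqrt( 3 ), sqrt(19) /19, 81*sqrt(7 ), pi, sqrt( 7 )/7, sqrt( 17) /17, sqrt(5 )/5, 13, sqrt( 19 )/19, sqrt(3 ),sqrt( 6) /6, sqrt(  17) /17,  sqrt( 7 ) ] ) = [-45*sqrt (10 ),sqrt(19)/19,  sqrt( 19 )/19, sqrt( 17 )/17,  sqrt(17) /17, sqrt( 7 )/7,sqrt (6)/6, sqrt(5 )/5,  sqrt (3) , sqrt(3 ), sqrt(7), pi, 13,  81*sqrt( 7 ) ]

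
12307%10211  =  2096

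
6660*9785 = 65168100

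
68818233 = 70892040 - 2073807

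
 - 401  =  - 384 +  - 17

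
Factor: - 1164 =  - 2^2 * 3^1*97^1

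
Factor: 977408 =2^9*23^1*83^1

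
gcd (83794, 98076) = 2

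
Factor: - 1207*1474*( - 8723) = 2^1*11^2 *13^1*17^1*61^1*67^1*71^1=15519246314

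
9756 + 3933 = 13689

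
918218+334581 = 1252799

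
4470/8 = 558 + 3/4  =  558.75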